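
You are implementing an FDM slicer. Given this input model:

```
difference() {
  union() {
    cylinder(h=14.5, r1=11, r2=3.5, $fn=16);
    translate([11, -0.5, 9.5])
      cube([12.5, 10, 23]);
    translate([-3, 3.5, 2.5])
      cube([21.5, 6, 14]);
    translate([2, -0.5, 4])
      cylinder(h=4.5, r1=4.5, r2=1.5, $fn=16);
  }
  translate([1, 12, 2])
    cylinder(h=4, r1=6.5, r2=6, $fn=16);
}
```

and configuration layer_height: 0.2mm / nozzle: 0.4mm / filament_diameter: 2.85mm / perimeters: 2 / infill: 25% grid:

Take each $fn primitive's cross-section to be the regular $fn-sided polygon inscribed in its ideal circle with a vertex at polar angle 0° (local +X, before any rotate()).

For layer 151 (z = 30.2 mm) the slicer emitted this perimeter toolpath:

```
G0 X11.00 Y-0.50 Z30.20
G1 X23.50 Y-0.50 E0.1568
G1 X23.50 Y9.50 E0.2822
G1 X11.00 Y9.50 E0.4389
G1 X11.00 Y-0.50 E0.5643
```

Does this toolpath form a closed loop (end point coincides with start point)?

yes

Start point (G0): (11.00, -0.50). End point (last G1): the path returns to the start — closed.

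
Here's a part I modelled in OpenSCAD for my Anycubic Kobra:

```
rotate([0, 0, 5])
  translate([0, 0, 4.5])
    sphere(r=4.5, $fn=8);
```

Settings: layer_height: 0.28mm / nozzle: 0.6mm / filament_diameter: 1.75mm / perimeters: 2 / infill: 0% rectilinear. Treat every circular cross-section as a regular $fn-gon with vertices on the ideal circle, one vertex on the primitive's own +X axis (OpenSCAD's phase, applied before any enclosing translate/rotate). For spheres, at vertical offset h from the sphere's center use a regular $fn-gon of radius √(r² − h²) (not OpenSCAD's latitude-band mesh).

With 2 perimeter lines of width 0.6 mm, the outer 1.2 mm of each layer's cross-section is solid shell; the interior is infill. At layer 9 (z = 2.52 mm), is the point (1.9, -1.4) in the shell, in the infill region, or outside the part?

At z = 2.52 mm: the sphere: section is a regular 8-gon, circumradius = √(r²−h²) = √(4.5²−1.98²) = 4.041; (rotated 5° about Z; rotation is an isometry so areas/perimeters/island counts are preserved). Overall, the cross-section is a single solid region. Undo the 5° rotation: the query point maps to (1.771, -1.560) in the un-rotated model frame. The nearest boundary edge runs (2.86, -2.86)→(4.04, 0.00); distance from the point to it = 1.50 mm. The point is inside the cross-section and 1.50 mm from the nearest boundary — more than the 1.2 mm shell width (2 × 0.6), so it's in the infill interior.

infill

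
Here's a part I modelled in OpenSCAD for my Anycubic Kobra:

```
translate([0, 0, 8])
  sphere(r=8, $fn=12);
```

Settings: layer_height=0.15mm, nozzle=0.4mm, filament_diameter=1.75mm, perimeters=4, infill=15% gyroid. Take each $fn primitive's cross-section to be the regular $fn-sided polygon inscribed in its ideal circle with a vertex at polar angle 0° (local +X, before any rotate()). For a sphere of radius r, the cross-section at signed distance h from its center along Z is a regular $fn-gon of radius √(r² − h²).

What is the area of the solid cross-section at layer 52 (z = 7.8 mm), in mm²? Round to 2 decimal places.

191.88 mm²

At z = 7.8 mm: the r=8 sphere slices to a regular 12-gon of circumradius 7.997 (√(r²−h²) with h=0.2 from center) (area = (12/2)·7.997²·sin(360°/12) = 191.88 mm²). Overall, the cross-section is a single solid region. Net area = 191.88 mm².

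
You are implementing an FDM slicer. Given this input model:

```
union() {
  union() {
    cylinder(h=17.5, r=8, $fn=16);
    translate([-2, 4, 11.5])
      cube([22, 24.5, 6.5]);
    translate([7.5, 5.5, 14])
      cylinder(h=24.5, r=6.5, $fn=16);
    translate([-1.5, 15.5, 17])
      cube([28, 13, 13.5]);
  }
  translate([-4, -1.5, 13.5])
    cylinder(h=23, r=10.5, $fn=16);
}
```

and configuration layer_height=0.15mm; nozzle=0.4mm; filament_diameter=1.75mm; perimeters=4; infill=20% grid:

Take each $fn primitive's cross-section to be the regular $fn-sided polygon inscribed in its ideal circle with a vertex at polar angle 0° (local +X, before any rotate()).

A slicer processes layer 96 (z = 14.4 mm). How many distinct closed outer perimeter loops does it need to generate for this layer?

At z = 14.4 mm: the r=8 cylinder contributes a regular 16-gon of circumradius 8; the cube at (-2, 4) is present — its section is the full 22×24.5 rectangle; the r=6.5 cylinder at (7.5, 5.5) contributes a regular 16-gon of circumradius 6.5; the cube at (-1.5, 15.5) does not reach this height (z outside [17, 30.5]); Merging all regions: the regions partially overlap (shared area 133.51 mm²), so overlapping operands fuse into one piece — 1 connected region; the r=10.5 cylinder at (-4, -1.5) contributes a regular 16-gon of circumradius 10.5; Taking the union: the regions partially overlap (shared area 176.93 mm²), so overlapping operands fuse into one piece — 1 connected region. The result has 1 disconnected region.

1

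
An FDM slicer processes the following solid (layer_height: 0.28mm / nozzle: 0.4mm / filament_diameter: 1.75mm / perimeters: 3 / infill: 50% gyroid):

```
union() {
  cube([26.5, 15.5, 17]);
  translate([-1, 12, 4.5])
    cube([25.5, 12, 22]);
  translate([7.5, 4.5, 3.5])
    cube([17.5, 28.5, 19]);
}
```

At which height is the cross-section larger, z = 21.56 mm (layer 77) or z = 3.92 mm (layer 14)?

Layer 77 (z = 21.56): the cube is absent (z outside [0, 17]); the cube at (-1, 12) is present — its section is the full 25.5×12 rectangle (area 306.00 mm²); the cube at (7.5, 4.5) (footprint 17.5×28.5) is included at this height (area 498.75 mm²); Merging all regions: the regions partially overlap — summed areas 804.75 mm² minus the doubly-counted overlap 204.00 mm² gives 600.75 mm² — area = 600.75 mm². So its area = 600.75 mm². Layer 14 (z = 3.92): the cube is present — its section is the full 26.5×15.5 rectangle (area 410.75 mm²); the cube at (-1, 12) is absent (z outside [4.5, 26.5]); the cube at (7.5, 4.5) is present — its section is the full 17.5×28.5 rectangle (area 498.75 mm²); Combining (union): the regions partially overlap — summed areas 909.50 mm² minus the doubly-counted overlap 192.50 mm² gives 717.00 mm² — area = 717.00 mm². So its area = 717.00 mm². Layer 14 is larger (717.00 vs 600.75 mm²).

layer 14 (z = 3.92 mm)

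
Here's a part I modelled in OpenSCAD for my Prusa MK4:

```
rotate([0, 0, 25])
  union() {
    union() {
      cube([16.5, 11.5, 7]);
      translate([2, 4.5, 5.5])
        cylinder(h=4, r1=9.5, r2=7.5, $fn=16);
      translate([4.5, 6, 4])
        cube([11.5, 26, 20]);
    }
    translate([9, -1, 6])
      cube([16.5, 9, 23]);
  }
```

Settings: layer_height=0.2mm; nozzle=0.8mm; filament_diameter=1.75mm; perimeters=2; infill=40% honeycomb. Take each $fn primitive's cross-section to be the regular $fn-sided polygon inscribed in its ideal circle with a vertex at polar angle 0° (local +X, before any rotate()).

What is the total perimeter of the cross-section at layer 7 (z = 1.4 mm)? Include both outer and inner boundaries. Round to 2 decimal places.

56.00 mm

At z = 1.4 mm: the 16.5×11.5 cube contributes its full rectangle (perimeter 56.00 mm); the cone at (2, 4.5) does not reach this height (z outside [5.5, 9.5]); the cube at (4.5, 6) is not intersected at this z (z outside [4, 24]); Combining (union): only the 16.5×11.5 cube is present, so the union is just that shape — boundary = 56.00 mm; the cube at (9, -1) is not intersected at this z (z outside [6, 29]); Taking the union: only that combined region is present, so the union is just that shape — boundary = 56.00 mm; (whole slice rotated 25° about Z — lengths, areas and connectivity unchanged). Overall, the cross-section is a single solid region. Total boundary length (outer) = 56.00 mm.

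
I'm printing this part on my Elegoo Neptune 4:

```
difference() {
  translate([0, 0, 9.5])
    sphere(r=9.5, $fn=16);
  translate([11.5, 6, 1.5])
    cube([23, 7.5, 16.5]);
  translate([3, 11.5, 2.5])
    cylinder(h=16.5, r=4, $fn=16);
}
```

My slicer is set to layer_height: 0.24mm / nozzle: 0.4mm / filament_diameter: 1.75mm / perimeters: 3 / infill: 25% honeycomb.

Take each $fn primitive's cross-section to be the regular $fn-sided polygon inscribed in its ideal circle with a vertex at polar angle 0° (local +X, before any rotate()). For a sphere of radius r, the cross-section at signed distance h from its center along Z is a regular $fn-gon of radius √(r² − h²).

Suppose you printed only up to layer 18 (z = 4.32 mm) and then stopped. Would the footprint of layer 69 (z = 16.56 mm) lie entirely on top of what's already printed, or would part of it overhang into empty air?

entirely on top

Compare the two slices. At z = 4.32: the r=9.5 sphere slices to a regular 16-gon of circumradius 7.964 (√(r²−h²) with h=5.18 from center) (area = (16/2)·7.964²·sin(360°/16) = 194.15 mm²); the 23×7.5 cube at (11.5, 6) contributes its full rectangle (area 172.50 mm²); the cylinder at (3, 11.5): section is a regular 16-gon, circumradius r=4 (area = (16/2)·4.000²·sin(360°/16) = 48.98 mm²); Subtracting the remaining from the first: starting from the r=9.5 sphere (194.15 mm²), the 23×7.5 cube at (11.5, 6) misses the remaining region (no effect); the r=4 cylinder at (3, 11.5) misses the remaining region (no effect) — area = 194.15 mm². At z = 16.56: the r=9.5 sphere slices to a regular 16-gon of circumradius 6.357 (√(r²−h²) with h=7.06 from center) (area = (16/2)·6.357²·sin(360°/16) = 123.70 mm²); the 23×7.5 cube at (11.5, 6) contributes its full rectangle (area 172.50 mm²); the cylinder at (3, 11.5): section is a regular 16-gon, circumradius r=4 (area = (16/2)·4.000²·sin(360°/16) = 48.98 mm²); Taking the first minus the rest: starting from the r=9.5 sphere (123.70 mm²), the 23×7.5 cube at (11.5, 6) misses the remaining region (no effect); the r=4 cylinder at (3, 11.5) misses the remaining region (no effect) — area = 123.70 mm². Checking containment: the cross-section at z = 16.56 is a subset of the cross-section at z = 4.32.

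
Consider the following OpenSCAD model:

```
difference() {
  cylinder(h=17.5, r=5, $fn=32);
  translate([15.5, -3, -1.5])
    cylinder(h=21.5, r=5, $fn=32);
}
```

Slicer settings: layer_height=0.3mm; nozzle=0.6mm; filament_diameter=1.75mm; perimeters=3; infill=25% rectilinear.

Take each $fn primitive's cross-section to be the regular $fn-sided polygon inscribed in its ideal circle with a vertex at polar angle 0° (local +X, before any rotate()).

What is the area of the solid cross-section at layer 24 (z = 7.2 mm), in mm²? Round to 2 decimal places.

78.04 mm²

At z = 7.2 mm: the r=5 cylinder contributes a regular 32-gon of circumradius 5 (area = (32/2)·5.000²·sin(360°/32) = 78.04 mm²); the cylinder at (15.5, -3): section is a regular 32-gon, circumradius r=5 (area = (32/2)·5.000²·sin(360°/32) = 78.04 mm²); After the difference (first − rest): starting from the r=5 cylinder (78.04 mm²), the r=5 cylinder at (15.5, -3) misses the remaining region (no effect) — area = 78.04 mm². Overall, the cross-section is a single solid region. Net area = 78.04 mm².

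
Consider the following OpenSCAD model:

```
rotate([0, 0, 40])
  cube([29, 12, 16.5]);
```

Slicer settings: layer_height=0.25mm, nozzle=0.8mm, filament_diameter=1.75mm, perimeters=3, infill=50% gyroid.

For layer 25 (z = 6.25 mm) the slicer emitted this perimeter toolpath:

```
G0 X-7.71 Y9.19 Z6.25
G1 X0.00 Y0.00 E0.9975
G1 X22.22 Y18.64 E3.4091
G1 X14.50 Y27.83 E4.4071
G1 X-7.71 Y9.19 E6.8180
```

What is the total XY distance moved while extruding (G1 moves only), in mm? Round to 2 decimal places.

Sum the Euclidean lengths of each G1 segment: total = 82.00 mm.

82.00 mm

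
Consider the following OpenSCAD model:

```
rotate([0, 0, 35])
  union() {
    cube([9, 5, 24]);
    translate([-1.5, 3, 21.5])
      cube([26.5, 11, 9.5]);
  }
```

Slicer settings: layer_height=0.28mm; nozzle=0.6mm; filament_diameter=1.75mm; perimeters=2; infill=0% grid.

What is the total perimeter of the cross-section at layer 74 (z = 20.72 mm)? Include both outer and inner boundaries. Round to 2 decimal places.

At z = 20.72 mm: the 9×5 cube contributes its full rectangle (perimeter 28.00 mm); the cube at (-1.5, 3) is absent (z outside [21.5, 31]); Combining (union): only the 9×5 cube is present, so the union is just that shape — boundary = 28.00 mm; (rotated 35° about Z; rotation is an isometry so areas/perimeters/island counts are preserved). Overall, the cross-section is a single solid region. Total boundary length (outer) = 28.00 mm.

28.00 mm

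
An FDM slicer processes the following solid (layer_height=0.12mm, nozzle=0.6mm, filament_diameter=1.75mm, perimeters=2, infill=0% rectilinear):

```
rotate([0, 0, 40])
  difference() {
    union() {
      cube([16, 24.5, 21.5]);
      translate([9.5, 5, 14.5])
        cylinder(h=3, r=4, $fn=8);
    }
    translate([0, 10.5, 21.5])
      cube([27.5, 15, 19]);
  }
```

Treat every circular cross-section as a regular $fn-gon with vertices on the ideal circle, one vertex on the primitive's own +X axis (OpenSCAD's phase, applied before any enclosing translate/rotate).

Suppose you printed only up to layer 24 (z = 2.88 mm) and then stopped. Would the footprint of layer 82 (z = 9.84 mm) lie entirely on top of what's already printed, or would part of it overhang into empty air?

entirely on top

Compare the two slices. At z = 2.88: the cube is present — its section is the full 16×24.5 rectangle (area 392.00 mm²); the cylinder at (9.5, 5) does not reach this height (z outside [14.5, 17.5]); Taking the union: only the 16×24.5 cube is present, so the union is just that shape — area = 392.00 mm²; the cube at (0, 10.5) is not intersected at this z (z outside [21.5, 40.5]); After the difference (first − rest): none of the subtracted shapes is present at this height, so that combined region is unchanged — area = 392.00 mm²; (whole slice rotated 40° about Z — lengths, areas and connectivity unchanged). At z = 9.84: the cube (footprint 16×24.5) is included at this height (area 392.00 mm²); the cylinder at (9.5, 5) does not reach this height (z outside [14.5, 17.5]); Taking the union: only the 16×24.5 cube is present, so the union is just that shape — area = 392.00 mm²; the cube at (0, 10.5) is not intersected at this z (z outside [21.5, 40.5]); Taking the first minus the rest: none of the subtracted shapes is present at this height, so that combined region is unchanged — area = 392.00 mm²; (whole slice rotated 40° about Z — lengths, areas and connectivity unchanged). Checking containment: the cross-section at z = 9.84 is a subset of the cross-section at z = 2.88.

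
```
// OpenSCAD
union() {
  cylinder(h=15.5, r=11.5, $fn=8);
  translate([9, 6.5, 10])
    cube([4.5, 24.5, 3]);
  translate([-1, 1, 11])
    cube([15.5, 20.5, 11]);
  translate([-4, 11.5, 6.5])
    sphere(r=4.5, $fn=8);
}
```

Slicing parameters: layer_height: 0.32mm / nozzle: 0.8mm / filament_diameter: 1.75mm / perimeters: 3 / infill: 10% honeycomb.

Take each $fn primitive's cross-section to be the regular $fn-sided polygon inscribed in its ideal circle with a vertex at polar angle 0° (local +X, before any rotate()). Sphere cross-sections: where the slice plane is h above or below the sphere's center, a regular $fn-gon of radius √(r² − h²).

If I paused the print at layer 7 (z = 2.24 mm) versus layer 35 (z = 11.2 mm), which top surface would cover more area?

layer 35 (z = 11.2 mm)

Layer 7 (z = 2.24): the r=11.5 cylinder contributes a regular 8-gon of circumradius 11.5 (area = (8/2)·11.500²·sin(360°/8) = 374.06 mm²); the cube at (9, 6.5) is absent (z outside [10, 13]); the cube at (-1, 1) does not reach this height (z outside [11, 22]); the r=4.5 sphere at (-4, 11.5) slices to a regular 8-gon of circumradius 1.450 (√(r²−h²) with h=4.26 from center) (area = (8/2)·1.450²·sin(360°/8) = 5.95 mm²); Merging all regions: the 2 present regions are separate (no shared area or edge), so areas and boundary lengths simply add and each stays a separate island — area = 380.01 mm². So its area = 380.01 mm². Layer 35 (z = 11.2): the r=11.5 cylinder gives a regular 8-gon of circumradius 11.5 (constant along its height) (area = (8/2)·11.500²·sin(360°/8) = 374.06 mm²); the cube at (9, 6.5) (footprint 4.5×24.5) is included at this height (area 110.25 mm²); the 15.5×20.5 cube at (-1, 1) contributes its full rectangle (area 317.75 mm²); the sphere at (-4, 11.5) is absent (|z−center|=4.700 > r=4.5); Merging all regions: the regions partially overlap — summed areas 802.06 mm² minus the doubly-counted overlap 160.01 mm² gives 642.04 mm² — area = 642.04 mm². So its area = 642.04 mm². Layer 35 is larger (642.04 vs 380.01 mm²).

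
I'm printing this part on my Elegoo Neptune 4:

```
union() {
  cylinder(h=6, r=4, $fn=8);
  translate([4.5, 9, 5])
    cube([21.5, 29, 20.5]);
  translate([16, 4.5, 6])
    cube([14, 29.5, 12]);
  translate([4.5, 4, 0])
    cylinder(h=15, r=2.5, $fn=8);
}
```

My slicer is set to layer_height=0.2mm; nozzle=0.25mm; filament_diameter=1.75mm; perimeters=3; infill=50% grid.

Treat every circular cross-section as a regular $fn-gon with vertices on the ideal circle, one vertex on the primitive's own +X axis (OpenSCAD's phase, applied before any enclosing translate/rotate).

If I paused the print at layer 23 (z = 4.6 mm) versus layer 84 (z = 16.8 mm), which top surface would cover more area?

layer 84 (z = 16.8 mm)

Layer 23 (z = 4.6): the r=4 cylinder contributes a regular 8-gon of circumradius 4 (area = (8/2)·4.000²·sin(360°/8) = 45.25 mm²); the cube at (4.5, 9) is absent (z outside [5, 25.5]); the cube at (16, 4.5) does not reach this height (z outside [6, 18]); the r=2.5 cylinder at (4.5, 4) gives a regular 8-gon of circumradius 2.5 (constant along its height) (area = (8/2)·2.500²·sin(360°/8) = 17.68 mm²); Taking the union: the regions partially overlap — summed areas 62.93 mm² minus the doubly-counted overlap 0.26 mm² gives 62.67 mm² — area = 62.67 mm². So its area = 62.67 mm². Layer 84 (z = 16.8): the cylinder is not intersected at this z (z outside [0, 6]); the cube at (4.5, 9) is present — its section is the full 21.5×29 rectangle (area 623.50 mm²); the 14×29.5 cube at (16, 4.5) contributes its full rectangle (area 413.00 mm²); the cylinder at (4.5, 4) does not reach this height (z outside [0, 15]); Merging all regions: the regions partially overlap — summed areas 1036.50 mm² minus the doubly-counted overlap 250.00 mm² gives 786.50 mm² — area = 786.50 mm². So its area = 786.50 mm². Layer 84 is larger (786.50 vs 62.67 mm²).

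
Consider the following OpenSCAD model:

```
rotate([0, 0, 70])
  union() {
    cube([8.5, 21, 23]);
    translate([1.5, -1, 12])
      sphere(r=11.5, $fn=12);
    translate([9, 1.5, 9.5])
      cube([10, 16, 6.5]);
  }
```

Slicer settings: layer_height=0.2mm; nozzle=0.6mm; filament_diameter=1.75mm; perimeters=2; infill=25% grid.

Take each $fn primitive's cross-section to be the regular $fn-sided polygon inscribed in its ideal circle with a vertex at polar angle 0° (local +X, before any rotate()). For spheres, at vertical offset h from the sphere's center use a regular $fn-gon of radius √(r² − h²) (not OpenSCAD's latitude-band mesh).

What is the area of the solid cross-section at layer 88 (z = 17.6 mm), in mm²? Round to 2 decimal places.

At z = 17.6 mm: the 8.5×21 cube contributes its full rectangle (area 178.50 mm²); the r=11.5 sphere at (1.5, -1) slices to a regular 12-gon of circumradius 10.044 (√(r²−h²) with h=5.6 from center) (area = (12/2)·10.044²·sin(360°/12) = 302.67 mm²); the cube at (9, 1.5) does not reach this height (z outside [9.5, 16]); Taking the union: the regions partially overlap — summed areas 481.17 mm² minus the doubly-counted overlap 68.58 mm² gives 412.59 mm² — area = 412.59 mm²; (whole slice rotated 70° about Z — lengths, areas and connectivity unchanged). Overall, the cross-section is a single solid region. Net area = 412.59 mm².

412.59 mm²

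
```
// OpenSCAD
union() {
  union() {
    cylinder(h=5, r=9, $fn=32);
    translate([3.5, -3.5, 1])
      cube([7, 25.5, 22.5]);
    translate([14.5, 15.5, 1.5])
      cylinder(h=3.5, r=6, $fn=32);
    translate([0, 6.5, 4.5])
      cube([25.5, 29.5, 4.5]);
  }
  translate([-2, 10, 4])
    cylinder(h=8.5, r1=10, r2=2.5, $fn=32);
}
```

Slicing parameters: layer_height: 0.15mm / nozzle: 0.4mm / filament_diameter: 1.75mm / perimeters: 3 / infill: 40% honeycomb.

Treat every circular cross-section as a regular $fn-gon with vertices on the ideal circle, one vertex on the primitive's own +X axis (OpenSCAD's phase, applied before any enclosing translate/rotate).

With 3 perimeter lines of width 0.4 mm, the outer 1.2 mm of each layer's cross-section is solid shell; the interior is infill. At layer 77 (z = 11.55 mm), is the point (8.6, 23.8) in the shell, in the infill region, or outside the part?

At z = 11.55 mm: the cylinder is not intersected at this z (z outside [0, 5]); the cube at (3.5, -3.5) (footprint 7×25.5) is included at this height; the cylinder at (14.5, 15.5) is not intersected at this z (z outside [1.5, 5]); the cube at (0, 6.5) is not intersected at this z (z outside [4.5, 9]); Combining (union): only the 7×25.5 cube at (3.5, -3.5) is present, so the union is just that shape — 1 connected region; the cone at (-2, 10) contributes a regular 32-gon of circumradius 3.338 (interpolated between r1=10 and r2=2.5 at t=0.888); Merging all regions: the 2 present regions are separate (no shared area or edge), so areas and boundary lengths simply add and each stays a separate island — 2 connected regions. Overall, the cross-section has 2 separate islands. The nearest boundary edge runs (3.50, 22.00)→(10.50, 22.00); distance from the point to it = 1.80 mm. The point is not inside any of the regions above, so it lies outside the cross-section (1.80 mm from the nearest boundary).

outside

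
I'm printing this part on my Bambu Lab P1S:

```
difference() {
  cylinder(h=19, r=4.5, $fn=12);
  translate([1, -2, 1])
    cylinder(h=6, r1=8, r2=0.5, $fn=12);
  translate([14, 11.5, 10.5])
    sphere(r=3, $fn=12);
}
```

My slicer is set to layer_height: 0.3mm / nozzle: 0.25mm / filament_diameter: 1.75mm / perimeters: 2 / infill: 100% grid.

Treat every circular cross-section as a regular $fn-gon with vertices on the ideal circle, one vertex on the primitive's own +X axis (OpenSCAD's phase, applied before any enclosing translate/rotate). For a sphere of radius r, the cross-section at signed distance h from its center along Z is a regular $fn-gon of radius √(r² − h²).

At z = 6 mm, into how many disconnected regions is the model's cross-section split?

At z = 6 mm: the r=4.5 cylinder contributes a regular 12-gon of circumradius 4.5; the cone at (1, -2): at t=0.833 of its height the radius interpolates to r₁+(r₂−r₁)t = 1.750, giving a regular 12-gon of that circumradius; the sphere at (14, 11.5) is absent (|z−center|=4.500 > r=3); Taking the first minus the rest: starting from the r=4.5 cylinder, the cone at (1, -2) lies wholly inside it (removes its full 9.19 mm² and its 10.87 mm outline becomes a hole wall) — 1 connected region with 1 hole. The result has 1 disconnected region.

1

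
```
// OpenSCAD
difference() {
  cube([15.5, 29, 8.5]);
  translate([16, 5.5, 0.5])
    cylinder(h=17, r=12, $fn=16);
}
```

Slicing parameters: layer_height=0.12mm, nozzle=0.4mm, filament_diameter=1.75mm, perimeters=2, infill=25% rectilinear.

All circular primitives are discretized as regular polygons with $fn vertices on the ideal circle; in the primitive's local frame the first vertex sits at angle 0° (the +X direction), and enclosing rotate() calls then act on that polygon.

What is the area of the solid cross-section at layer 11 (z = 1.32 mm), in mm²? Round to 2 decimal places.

At z = 1.32 mm: the cube (footprint 15.5×29) is included at this height (area 449.50 mm²); the r=12 cylinder at (16, 5.5) contributes a regular 16-gon of circumradius 12 (area = (16/2)·12.000²·sin(360°/16) = 440.85 mm²); Subtracting the remaining from the first: starting from the 15.5×29 cube (449.50 mm²), the r=12 cylinder at (16, 5.5) partially overlaps it — only the 164.29 mm² overlap (of its 440.85 mm²) is removed, clipping the outline — area = 285.21 mm². Overall, the cross-section is a single solid region. Net area = 285.21 mm².

285.21 mm²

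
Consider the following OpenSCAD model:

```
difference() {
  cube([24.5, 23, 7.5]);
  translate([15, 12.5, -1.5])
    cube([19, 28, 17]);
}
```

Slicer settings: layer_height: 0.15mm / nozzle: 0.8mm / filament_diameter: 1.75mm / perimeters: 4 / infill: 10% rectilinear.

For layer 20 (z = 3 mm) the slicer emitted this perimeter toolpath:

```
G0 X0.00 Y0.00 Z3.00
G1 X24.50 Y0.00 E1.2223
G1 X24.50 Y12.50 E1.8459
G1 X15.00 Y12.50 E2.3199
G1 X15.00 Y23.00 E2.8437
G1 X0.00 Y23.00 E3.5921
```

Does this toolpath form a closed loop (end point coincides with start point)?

no

Start point (G0): (0.00, 0.00). End point (last G1): the path does not return to the start — open.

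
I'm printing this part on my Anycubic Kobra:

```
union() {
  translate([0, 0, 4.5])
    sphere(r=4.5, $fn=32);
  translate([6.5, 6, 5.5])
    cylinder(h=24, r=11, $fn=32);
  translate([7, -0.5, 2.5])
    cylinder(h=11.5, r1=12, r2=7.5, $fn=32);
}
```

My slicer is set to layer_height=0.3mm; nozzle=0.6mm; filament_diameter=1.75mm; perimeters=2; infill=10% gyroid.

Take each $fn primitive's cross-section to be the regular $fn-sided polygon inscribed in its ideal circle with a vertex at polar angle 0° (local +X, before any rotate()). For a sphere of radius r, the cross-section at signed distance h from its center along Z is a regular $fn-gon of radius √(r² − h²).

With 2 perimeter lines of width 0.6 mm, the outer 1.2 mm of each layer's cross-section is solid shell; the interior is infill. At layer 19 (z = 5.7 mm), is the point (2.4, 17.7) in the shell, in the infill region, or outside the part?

outside

At z = 5.7 mm: the r=4.5 sphere contributes a regular 32-gon of circumradius √(4.5²−1.2²) = 4.337; the r=11 cylinder at (6.5, 6) contributes a regular 32-gon of circumradius 11; the cone at (7, -0.5) contributes a regular 32-gon of circumradius 10.748 (interpolated between r1=12 and r2=7.5 at t=0.278); Taking the union: the regions partially overlap (shared area 286.48 mm²), so overlapping operands fuse into one piece — 1 connected region. Overall, the cross-section is a single solid region. The nearest boundary edge runs (2.29, 16.16)→(4.35, 16.79); distance from the point to it = 1.44 mm. The point is not inside any of the regions above, so it lies outside the cross-section (1.44 mm from the nearest boundary).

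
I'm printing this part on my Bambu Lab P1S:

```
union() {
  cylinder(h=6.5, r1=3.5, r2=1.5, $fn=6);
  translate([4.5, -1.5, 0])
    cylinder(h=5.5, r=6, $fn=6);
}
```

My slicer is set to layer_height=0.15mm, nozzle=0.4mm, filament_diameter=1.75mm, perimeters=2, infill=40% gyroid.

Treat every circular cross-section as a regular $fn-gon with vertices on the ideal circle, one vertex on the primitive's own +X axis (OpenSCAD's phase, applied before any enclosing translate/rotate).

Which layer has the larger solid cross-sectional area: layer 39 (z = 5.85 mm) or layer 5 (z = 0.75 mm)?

Layer 39 (z = 5.85): the cone: at t=0.900 of its height the radius interpolates to r₁+(r₂−r₁)t = 1.700, giving a regular 6-gon of that circumradius (area = (6/2)·1.700²·sin(360°/6) = 7.51 mm²); the cylinder at (4.5, -1.5) is absent (z outside [0, 5.5]); Merging all regions: only the cone is present, so the union is just that shape — area = 7.51 mm². So its area = 7.51 mm². Layer 5 (z = 0.75): the cone: at t=0.115 of its height the radius interpolates to r₁+(r₂−r₁)t = 3.269, giving a regular 6-gon of that circumradius (area = (6/2)·3.269²·sin(360°/6) = 27.77 mm²); the r=6 cylinder at (4.5, -1.5) gives a regular 6-gon of circumradius 6 (constant along its height) (area = (6/2)·6.000²·sin(360°/6) = 93.53 mm²); Merging all regions: the regions partially overlap — summed areas 121.30 mm² minus the doubly-counted overlap 16.45 mm² gives 104.85 mm² — area = 104.85 mm². So its area = 104.85 mm². Layer 5 is larger (104.85 vs 7.51 mm²).

layer 5 (z = 0.75 mm)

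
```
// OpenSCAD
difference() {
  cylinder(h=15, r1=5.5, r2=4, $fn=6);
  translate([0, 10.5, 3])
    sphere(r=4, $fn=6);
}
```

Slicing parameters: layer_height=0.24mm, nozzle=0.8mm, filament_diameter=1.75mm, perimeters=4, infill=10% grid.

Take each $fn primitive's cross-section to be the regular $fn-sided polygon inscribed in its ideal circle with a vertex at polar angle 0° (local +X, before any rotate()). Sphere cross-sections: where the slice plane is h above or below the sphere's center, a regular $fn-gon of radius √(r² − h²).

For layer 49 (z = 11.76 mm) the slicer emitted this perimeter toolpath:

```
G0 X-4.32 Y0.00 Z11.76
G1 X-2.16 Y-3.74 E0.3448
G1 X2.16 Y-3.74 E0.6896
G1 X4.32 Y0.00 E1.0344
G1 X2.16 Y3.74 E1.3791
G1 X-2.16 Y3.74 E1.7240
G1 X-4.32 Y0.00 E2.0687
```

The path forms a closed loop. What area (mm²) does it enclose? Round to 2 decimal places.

Apply the shoelace formula to the sequence of (X, Y) vertices; enclosed area = 48.47 mm².

48.47 mm²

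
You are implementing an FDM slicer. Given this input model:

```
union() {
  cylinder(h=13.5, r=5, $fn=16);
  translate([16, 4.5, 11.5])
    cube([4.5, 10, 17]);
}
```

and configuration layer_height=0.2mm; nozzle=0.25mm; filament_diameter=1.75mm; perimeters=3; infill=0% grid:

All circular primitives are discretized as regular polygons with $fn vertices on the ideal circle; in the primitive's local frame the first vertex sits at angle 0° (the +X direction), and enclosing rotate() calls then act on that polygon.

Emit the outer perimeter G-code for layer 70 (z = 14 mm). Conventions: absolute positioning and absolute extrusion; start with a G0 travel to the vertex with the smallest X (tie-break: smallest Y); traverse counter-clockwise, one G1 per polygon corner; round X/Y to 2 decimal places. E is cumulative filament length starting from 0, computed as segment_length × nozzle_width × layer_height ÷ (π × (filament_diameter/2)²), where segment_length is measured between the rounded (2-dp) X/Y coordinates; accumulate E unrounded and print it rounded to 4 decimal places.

G0 X16.00 Y4.50 Z14.00
G1 X20.50 Y4.50 E0.0935
G1 X20.50 Y14.50 E0.3014
G1 X16.00 Y14.50 E0.3950
G1 X16.00 Y4.50 E0.6028

At z = 14 mm: the cylinder is absent (z outside [0, 13.5]); the cube at (16, 4.5) (footprint 4.5×10) is included at this height; Merging all regions: only the 4.5×10 cube at (16, 4.5) is present, so the union is just that shape — 1 connected region. The outline is a single polygon with 4 vertices. Extrusion per mm of travel: 0.25 × 0.2 / (π × 0.875²) = 0.020788. Accumulating E over each segment gives final E = 0.6028.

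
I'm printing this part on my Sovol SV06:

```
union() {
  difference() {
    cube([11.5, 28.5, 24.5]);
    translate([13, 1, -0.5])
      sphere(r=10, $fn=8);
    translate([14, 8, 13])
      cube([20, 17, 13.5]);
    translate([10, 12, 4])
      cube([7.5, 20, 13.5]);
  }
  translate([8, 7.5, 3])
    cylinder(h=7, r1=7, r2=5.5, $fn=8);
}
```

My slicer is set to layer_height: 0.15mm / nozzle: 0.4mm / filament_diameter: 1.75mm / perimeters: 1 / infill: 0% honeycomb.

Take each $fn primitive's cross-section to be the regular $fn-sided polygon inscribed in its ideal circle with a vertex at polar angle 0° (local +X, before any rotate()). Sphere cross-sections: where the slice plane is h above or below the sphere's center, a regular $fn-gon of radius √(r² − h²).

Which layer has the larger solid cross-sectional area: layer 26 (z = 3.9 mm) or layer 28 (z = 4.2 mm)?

Layer 26 (z = 3.9): the cube (footprint 11.5×28.5) is included at this height (area 327.75 mm²); the r=10 sphere at (13, 1) contributes a regular 8-gon of circumradius √(10²−4.4²) = 8.980 (area = (8/2)·8.980²·sin(360°/8) = 228.08 mm²); the cube at (14, 8) does not reach this height (z outside [13, 26.5]); the cube at (10, 12) is not intersected at this z (z outside [4, 17.5]); After the difference (first − rest): starting from the 11.5×28.5 cube (327.75 mm²), the r=10 sphere at (13, 1) partially overlaps it — only the 51.29 mm² overlap (of its 228.08 mm²) is removed, clipping the outline — area = 276.46 mm²; the cone at (8, 7.5) contributes a regular 8-gon of circumradius 6.807 (interpolated between r1=7 and r2=5.5 at t=0.129) (area = (8/2)·6.807²·sin(360°/8) = 131.06 mm²); Taking the union: the regions partially overlap — summed areas 407.52 mm² minus the doubly-counted overlap 67.29 mm² gives 340.23 mm² — area = 340.23 mm². So its area = 340.23 mm². Layer 28 (z = 4.2): the cube is present — its section is the full 11.5×28.5 rectangle (area 327.75 mm²); the r=10 sphere at (13, 1) slices to a regular 8-gon of circumradius 8.827 (√(r²−h²) with h=4.7 from center) (area = (8/2)·8.827²·sin(360°/8) = 220.36 mm²); the cube at (14, 8) does not reach this height (z outside [13, 26.5]); the 7.5×20 cube at (10, 12) contributes its full rectangle (area 150.00 mm²); After the difference (first − rest): starting from the 11.5×28.5 cube (327.75 mm²), the r=10 sphere at (13, 1) partially overlaps it — only the 49.44 mm² overlap (of its 220.36 mm²) is removed, clipping the outline; the 7.5×20 cube at (10, 12) partially overlaps it — only the 24.75 mm² overlap (of its 150.00 mm²) is removed, clipping the outline — area = 253.56 mm²; the cone at (8, 7.5) (r1=7→r2=5.5) has section circumradius 6.743 here — a regular 8-gon (area = (8/2)·6.743²·sin(360°/8) = 128.60 mm²); Combining (union): the regions partially overlap — summed areas 382.16 mm² minus the doubly-counted overlap 65.92 mm² gives 316.24 mm² — area = 316.24 mm². So its area = 316.24 mm². Layer 26 is larger (340.23 vs 316.24 mm²).

layer 26 (z = 3.9 mm)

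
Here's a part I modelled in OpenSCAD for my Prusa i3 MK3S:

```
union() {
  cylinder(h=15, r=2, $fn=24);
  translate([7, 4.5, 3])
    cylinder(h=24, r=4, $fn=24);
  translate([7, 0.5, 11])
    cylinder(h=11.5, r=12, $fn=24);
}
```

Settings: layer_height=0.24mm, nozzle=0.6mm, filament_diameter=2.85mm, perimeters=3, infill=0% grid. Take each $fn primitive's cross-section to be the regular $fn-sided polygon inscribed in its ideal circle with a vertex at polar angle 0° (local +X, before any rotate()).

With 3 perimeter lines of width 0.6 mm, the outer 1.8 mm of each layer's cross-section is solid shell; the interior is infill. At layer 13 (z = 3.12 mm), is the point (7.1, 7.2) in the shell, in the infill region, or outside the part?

At z = 3.12 mm: the r=2 cylinder gives a regular 24-gon of circumradius 2 (constant along its height); the cylinder at (7, 4.5): section is a regular 24-gon, circumradius r=4; the cylinder at (7, 0.5) is absent (z outside [11, 22.5]); Combining (union): the 2 present regions are separate (no shared area or edge), so areas and boundary lengths simply add and each stays a separate island — 2 connected regions. Overall, the cross-section has 2 separate islands. The nearest boundary edge runs (7.00, 8.50)→(8.04, 8.36); distance from the point to it = 1.28 mm. (Shell/infill is judged within the island containing the point — the largest one.) The point is inside the cross-section, 1.28 mm from the nearest boundary — within the 1.8 mm shell band (3 × 0.6).

shell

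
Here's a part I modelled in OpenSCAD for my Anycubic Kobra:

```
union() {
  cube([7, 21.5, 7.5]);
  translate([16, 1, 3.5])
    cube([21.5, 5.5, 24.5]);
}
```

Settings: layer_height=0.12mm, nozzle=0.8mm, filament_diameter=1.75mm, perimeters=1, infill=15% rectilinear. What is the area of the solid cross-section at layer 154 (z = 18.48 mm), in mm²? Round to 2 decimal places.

118.25 mm²

At z = 18.48 mm: the cube does not reach this height (z outside [0, 7.5]); the cube at (16, 1) (footprint 21.5×5.5) is included at this height (area 118.25 mm²); Merging all regions: only the 21.5×5.5 cube at (16, 1) is present, so the union is just that shape — area = 118.25 mm². Overall, the cross-section is a single solid region. Net area = 118.25 mm².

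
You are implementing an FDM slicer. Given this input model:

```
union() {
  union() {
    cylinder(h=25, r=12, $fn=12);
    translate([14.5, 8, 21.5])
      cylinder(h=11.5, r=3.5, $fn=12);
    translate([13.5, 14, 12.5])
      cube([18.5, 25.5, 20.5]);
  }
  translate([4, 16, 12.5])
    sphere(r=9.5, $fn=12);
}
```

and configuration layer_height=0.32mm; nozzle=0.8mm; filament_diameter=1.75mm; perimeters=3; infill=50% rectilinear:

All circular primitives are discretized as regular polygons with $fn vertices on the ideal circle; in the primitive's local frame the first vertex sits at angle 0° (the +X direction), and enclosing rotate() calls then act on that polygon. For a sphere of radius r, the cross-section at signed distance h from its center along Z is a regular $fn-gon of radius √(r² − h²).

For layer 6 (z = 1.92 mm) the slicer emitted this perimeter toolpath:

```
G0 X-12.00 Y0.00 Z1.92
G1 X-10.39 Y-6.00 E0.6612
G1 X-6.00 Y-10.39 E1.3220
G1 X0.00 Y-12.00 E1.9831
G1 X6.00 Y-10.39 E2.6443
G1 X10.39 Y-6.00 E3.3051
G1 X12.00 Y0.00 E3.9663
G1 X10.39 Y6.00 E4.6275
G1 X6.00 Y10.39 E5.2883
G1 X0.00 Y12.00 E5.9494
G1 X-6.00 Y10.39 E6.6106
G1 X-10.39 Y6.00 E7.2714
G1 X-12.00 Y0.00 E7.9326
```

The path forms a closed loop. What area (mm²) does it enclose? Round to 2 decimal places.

431.90 mm²

Apply the shoelace formula to the sequence of (X, Y) vertices; enclosed area = 431.90 mm².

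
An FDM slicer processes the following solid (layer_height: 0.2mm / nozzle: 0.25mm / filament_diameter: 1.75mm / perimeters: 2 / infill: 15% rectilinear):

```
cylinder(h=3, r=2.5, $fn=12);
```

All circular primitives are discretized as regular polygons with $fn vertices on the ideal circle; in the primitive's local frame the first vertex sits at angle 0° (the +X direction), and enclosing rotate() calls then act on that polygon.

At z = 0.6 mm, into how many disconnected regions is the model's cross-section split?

At z = 0.6 mm: the cylinder: section is a regular 12-gon, circumradius r=2.5. The result has 1 disconnected region.

1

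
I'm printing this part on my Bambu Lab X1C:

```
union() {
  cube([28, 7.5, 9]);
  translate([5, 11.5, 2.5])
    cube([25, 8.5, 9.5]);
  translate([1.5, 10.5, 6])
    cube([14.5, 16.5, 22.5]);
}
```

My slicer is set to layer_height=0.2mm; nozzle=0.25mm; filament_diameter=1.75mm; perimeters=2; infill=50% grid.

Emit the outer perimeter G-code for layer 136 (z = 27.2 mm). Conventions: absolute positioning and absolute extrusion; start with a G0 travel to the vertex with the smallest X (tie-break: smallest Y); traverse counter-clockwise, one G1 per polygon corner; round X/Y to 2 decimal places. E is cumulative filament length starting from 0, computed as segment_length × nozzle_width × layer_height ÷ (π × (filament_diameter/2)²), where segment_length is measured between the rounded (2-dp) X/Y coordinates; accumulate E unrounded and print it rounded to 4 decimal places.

G0 X1.50 Y10.50 Z27.20
G1 X16.00 Y10.50 E0.3014
G1 X16.00 Y27.00 E0.6444
G1 X1.50 Y27.00 E0.9458
G1 X1.50 Y10.50 E1.2888

At z = 27.2 mm: the cube does not reach this height (z outside [0, 9]); the cube at (5, 11.5) does not reach this height (z outside [2.5, 12]); the 14.5×16.5 cube at (1.5, 10.5) contributes its full rectangle; Taking the union: only the 14.5×16.5 cube at (1.5, 10.5) is present, so the union is just that shape — 1 connected region. The outline is a single polygon with 4 vertices. Extrusion per mm of travel: 0.25 × 0.2 / (π × 0.875²) = 0.020788. Accumulating E over each segment gives final E = 1.2888.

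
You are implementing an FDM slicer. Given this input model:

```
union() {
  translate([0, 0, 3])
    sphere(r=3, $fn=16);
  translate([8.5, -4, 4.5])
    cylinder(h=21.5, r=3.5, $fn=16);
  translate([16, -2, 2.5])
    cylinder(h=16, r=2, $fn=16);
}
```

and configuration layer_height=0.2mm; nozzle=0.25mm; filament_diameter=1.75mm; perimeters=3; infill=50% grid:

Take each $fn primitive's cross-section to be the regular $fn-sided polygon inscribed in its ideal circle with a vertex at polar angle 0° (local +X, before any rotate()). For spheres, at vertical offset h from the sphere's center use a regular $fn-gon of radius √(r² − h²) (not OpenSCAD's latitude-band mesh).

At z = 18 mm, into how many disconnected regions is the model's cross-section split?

At z = 18 mm: the sphere is not intersected at this z (|z−center|=15.000 > r=3); the cylinder at (8.5, -4): section is a regular 16-gon, circumradius r=3.5; the r=2 cylinder at (16, -2) gives a regular 16-gon of circumradius 2 (constant along its height); Taking the union: the 2 present regions are separate (no shared area or edge), so areas and boundary lengths simply add and each stays a separate island — 2 connected regions. The result has 2 disconnected regions.

2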